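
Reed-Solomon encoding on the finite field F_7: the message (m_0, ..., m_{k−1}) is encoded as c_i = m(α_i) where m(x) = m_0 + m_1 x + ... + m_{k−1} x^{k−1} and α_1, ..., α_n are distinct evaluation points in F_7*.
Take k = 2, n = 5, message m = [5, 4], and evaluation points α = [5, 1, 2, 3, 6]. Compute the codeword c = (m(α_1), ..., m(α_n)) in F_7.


c = [4, 2, 6, 3, 1]

Message polynomial: m(x) = 5 + 4·x (mod 7).
For each evaluation point α_i, compute m(α_i) mod 7:
  α_1 = 5: Horner steps 4 → 4, so m(5) = 4.
  α_2 = 1: Horner steps 4 → 2, so m(1) = 2.
  α_3 = 2: Horner steps 4 → 6, so m(2) = 6.
  α_4 = 3: Horner steps 4 → 3, so m(3) = 3.
  α_5 = 6: Horner steps 4 → 1, so m(6) = 1.
Codeword c = [4, 2, 6, 3, 1] ∈ F_7^5.


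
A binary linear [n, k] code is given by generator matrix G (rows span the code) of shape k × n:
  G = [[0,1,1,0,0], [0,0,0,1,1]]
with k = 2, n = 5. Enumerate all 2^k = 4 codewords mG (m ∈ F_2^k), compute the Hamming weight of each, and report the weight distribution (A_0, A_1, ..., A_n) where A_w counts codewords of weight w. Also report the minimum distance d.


Weight distribution: A_0 = 1, A_2 = 2, A_4 = 1. Minimum distance d = 2.

Enumerate all 2^2 = 4 messages m ∈ F_2^2.
For each, compute codeword c = mG in F_2^5, then tally its weight.
  m = 00 → c = 00000, weight = 0.
  m = 10 → c = 01100, weight = 2.
  m = 01 → c = 00011, weight = 2.
  m = 11 → c = 01111, weight = 4.
Tally weights:
  weight 0: 1 codewords.
  weight 2: 2 codewords.
  weight 4: 1 codewords.
Minimum distance d = smallest w > 0 with A_w > 0 = 2.
Sanity: Σ A_w = 4 = 2^2 = 4 ✓.


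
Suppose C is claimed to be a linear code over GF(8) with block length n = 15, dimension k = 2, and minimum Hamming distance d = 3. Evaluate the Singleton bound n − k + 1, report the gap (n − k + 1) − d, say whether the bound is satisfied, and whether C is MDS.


Singleton RHS = n − k + 1 = 14, slack = 11, bound satisfied, not MDS.

Singleton bound: d ≤ n − k + 1.
Here n = 15, k = 2, so n − k + 1 = 14.
Given d = 3, check d ≤ 14: YES.
Slack = (n − k + 1) − d = 11.
The code is NOT MDS (slack = 11 > 0).
Description: the claimed parameters are [15, 2, 3]_8; such a code would be non-MDS.


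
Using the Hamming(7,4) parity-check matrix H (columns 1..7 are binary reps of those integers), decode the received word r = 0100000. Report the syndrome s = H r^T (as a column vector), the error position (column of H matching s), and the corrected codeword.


s = (0, 1, 0)^T, error position = 2, corrected codeword c = 0000000

Compute s = H r^T mod 2 one row at a time:
  s_1 = 0 + 0 + 0 + 0 = 0 ≡ 0 (mod 2).
  s_2 = 1 + 0 + 0 + 0 = 1 ≡ 1 (mod 2).
  s_3 = 0 + 0 + 0 + 0 = 0 ≡ 0 (mod 2).
s = (0, 1, 0)^T — this equals column 2 of H (binary 010), so error is at position 2.
Correct: flip bit 2 of r = 0100000 to get c = 0000000.


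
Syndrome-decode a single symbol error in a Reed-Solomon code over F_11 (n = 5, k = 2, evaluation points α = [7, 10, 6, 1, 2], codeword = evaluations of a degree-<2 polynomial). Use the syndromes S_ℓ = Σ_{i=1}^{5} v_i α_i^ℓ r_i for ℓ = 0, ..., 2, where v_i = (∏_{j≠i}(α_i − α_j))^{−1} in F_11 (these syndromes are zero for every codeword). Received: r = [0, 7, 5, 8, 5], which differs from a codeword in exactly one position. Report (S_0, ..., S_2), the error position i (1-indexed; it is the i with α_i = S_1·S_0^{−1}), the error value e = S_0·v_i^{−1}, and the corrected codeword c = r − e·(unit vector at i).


S = (7, 3, 6), error at position 5, error magnitude e = 2, c = [0, 7, 5, 8, 3].

Step 1: column multipliers v_i = (∏_{j≠i}(α_i − α_j))^{−1} mod 11.
  i = 1 (α = 7): (7−10)(7−6)(7−1)(7−2) = (−3)·1·6·5 = −90 ≡ 9, so v_1 = 9^{−1} = 5 (mod 11).
  i = 2 (α = 10): (10−7)(10−6)(10−1)(10−2) = 3·4·9·8 = 864 ≡ 6, so v_2 = 6^{−1} = 2 (mod 11).
  i = 3 (α = 6): (6−7)(6−10)(6−1)(6−2) = (−1)·(−4)·5·4 = 80 ≡ 3, so v_3 = 3^{−1} = 4 (mod 11).
  i = 4 (α = 1): (1−7)(1−10)(1−6)(1−2) = (−6)·(−9)·(−5)·(−1) = 270 ≡ 6, so v_4 = 6^{−1} = 2 (mod 11).
  i = 5 (α = 2): (2−7)(2−10)(2−6)(2−1) = (−5)·(−8)·(−4)·1 = −160 ≡ 5, so v_5 = 5^{−1} = 9 (mod 11).
  v = [5, 2, 4, 2, 9].
Step 2: syndromes of r = [0, 7, 5, 8, 5] (all sums mod 11).
  S_0 = Σ v_i r_i = 5·0 + 2·7 + 4·5 + 2·8 + 9·5 = 95 ≡ 7.
  S_1 = Σ v_i α_i r_i = 5·7·0 + 2·10·7 + 4·6·5 + 2·1·8 + 9·2·5 = 366 ≡ 3.
  α_i^2 mod 11 = [5, 1, 3, 1, 4].
  S_2 = Σ v_i α_i^2 r_i = 5·5·0 + 2·1·7 + 4·3·5 + 2·1·8 + 9·4·5 = 270 ≡ 6.
  S = (7, 3, 6) ≠ 0, so r is not a codeword (an error is present).
Step 3: locate the error. For a single error e at position i, S_ℓ = v_i·e·α_i^ℓ, so α_err = S_1/S_0.
  S_0^{−1} = 7^{−1} = 8 (mod 11), so α_err = 3·8 = 24 ≡ 2 = α_5. Error position i = 5.
  Consistency check: S_2/S_1 = 6·4 = 24 ≡ 2 = α_err ✓ (single-error assumption holds).
Step 4: error magnitude e = S_0/v_5 = S_0·∏_{j≠5}(α_5 − α_j) = 7·5 = 35 ≡ 2 (mod 11).
Step 5: correct position 5: c_5 = r_5 − e = 5 − 2 ≡ 3 (mod 11). Hence c = [0, 7, 5, 8, 3].
  Check: interpolating c through the α_i gives m(x) = 2 + 6·x (degree < 2) with m(α_i) = c_i for every i, so c is indeed a codeword.


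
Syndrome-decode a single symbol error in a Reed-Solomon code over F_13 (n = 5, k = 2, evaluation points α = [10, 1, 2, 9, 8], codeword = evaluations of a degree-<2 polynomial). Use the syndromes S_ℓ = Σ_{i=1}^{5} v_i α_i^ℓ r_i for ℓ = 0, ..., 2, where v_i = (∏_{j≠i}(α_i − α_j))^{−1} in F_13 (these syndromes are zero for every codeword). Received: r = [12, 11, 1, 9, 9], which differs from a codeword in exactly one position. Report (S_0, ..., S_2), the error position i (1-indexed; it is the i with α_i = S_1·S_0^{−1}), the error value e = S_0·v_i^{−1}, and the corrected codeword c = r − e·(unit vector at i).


S = (7, 4, 6), error at position 5, error magnitude e = 3, c = [12, 11, 1, 9, 6].

Step 1: column multipliers v_i = (∏_{j≠i}(α_i − α_j))^{−1} mod 13.
  i = 1 (α = 10): (10−1)(10−2)(10−9)(10−8) = 9·8·1·2 = 144 ≡ 1, so v_1 = 1^{−1} = 1 (mod 13).
  i = 2 (α = 1): (1−10)(1−2)(1−9)(1−8) = (−9)·(−1)·(−8)·(−7) = 504 ≡ 10, so v_2 = 10^{−1} = 4 (mod 13).
  i = 3 (α = 2): (2−10)(2−1)(2−9)(2−8) = (−8)·1·(−7)·(−6) = −336 ≡ 2, so v_3 = 2^{−1} = 7 (mod 13).
  i = 4 (α = 9): (9−10)(9−1)(9−2)(9−8) = (−1)·8·7·1 = −56 ≡ 9, so v_4 = 9^{−1} = 3 (mod 13).
  i = 5 (α = 8): (8−10)(8−1)(8−2)(8−9) = (−2)·7·6·(−1) = 84 ≡ 6, so v_5 = 6^{−1} = 11 (mod 13).
  v = [1, 4, 7, 3, 11].
Step 2: syndromes of r = [12, 11, 1, 9, 9] (all sums mod 13).
  S_0 = Σ v_i r_i = 1·12 + 4·11 + 7·1 + 3·9 + 11·9 = 189 ≡ 7.
  S_1 = Σ v_i α_i r_i = 1·10·12 + 4·1·11 + 7·2·1 + 3·9·9 + 11·8·9 = 1213 ≡ 4.
  α_i^2 mod 13 = [9, 1, 4, 3, 12].
  S_2 = Σ v_i α_i^2 r_i = 1·9·12 + 4·1·11 + 7·4·1 + 3·3·9 + 11·12·9 = 1449 ≡ 6.
  S = (7, 4, 6) ≠ 0, so r is not a codeword (an error is present).
Step 3: locate the error. For a single error e at position i, S_ℓ = v_i·e·α_i^ℓ, so α_err = S_1/S_0.
  S_0^{−1} = 7^{−1} = 2 (mod 13), so α_err = 4·2 = 8 ≡ 8 = α_5. Error position i = 5.
  Consistency check: S_2/S_1 = 6·10 = 60 ≡ 8 = α_err ✓ (single-error assumption holds).
Step 4: error magnitude e = S_0/v_5 = S_0·∏_{j≠5}(α_5 − α_j) = 7·6 = 42 ≡ 3 (mod 13).
Step 5: correct position 5: c_5 = r_5 − e = 9 − 3 ≡ 6 (mod 13). Hence c = [12, 11, 1, 9, 6].
  Check: interpolating c through the α_i gives m(x) = 8 + 3·x (degree < 2) with m(α_i) = c_i for every i, so c is indeed a codeword.


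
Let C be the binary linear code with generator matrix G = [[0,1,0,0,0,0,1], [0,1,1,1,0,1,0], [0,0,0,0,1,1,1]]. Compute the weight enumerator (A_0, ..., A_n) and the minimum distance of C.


Weight distribution: A_0 = 1, A_2 = 1, A_3 = 3, A_4 = 2, A_5 = 1. Minimum distance d = 2.

Enumerate all 2^3 = 8 messages m ∈ F_2^3.
For each, compute codeword c = mG in F_2^7, then tally its weight.
  m = 000 → c = 0000000, weight = 0.
  m = 100 → c = 0100001, weight = 2.
  m = 010 → c = 0111010, weight = 4.
  m = 110 → c = 0011011, weight = 4.
  m = 001 → c = 0000111, weight = 3.
  m = 101 → c = 0100110, weight = 3.
  m = 011 → c = 0111101, weight = 5.
  m = 111 → c = 0011100, weight = 3.
Tally weights:
  weight 0: 1 codewords.
  weight 2: 1 codewords.
  weight 3: 3 codewords.
  weight 4: 2 codewords.
  weight 5: 1 codewords.
Minimum distance d = smallest w > 0 with A_w > 0 = 2.
Sanity: Σ A_w = 8 = 2^3 = 8 ✓.


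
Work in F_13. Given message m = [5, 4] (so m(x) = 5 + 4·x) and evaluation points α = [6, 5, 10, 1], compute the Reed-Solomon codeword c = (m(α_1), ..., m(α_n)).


c = [3, 12, 6, 9]

Message polynomial: m(x) = 5 + 4·x (mod 13).
For each evaluation point α_i, compute m(α_i) mod 13:
  α_1 = 6: Horner steps 4 → 3, so m(6) = 3.
  α_2 = 5: Horner steps 4 → 12, so m(5) = 12.
  α_3 = 10: Horner steps 4 → 6, so m(10) = 6.
  α_4 = 1: Horner steps 4 → 9, so m(1) = 9.
Codeword c = [3, 12, 6, 9] ∈ F_13^4.


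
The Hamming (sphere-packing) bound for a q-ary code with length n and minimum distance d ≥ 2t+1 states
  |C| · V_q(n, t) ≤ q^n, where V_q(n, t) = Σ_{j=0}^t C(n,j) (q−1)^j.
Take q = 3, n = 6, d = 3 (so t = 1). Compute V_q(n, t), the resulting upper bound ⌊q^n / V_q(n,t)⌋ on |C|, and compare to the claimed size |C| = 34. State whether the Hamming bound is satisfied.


V_q(n, t) = 13, q^n = 729, Hamming bound = 56, |C| = 34 ≤ bound (satisfied).

Step 1: Compute V_q(n, t) = Σ_{j=0}^1 C(n, j) (q−1)^j.
  j = 0: C(6,0)·(2)^0 = 1·1 = 1.
  j = 1: C(6,1)·(2)^1 = 6·2 = 12.
  V_q(n, t) = 1 + 12 = 13.
Step 2: q^n = 3^6 = 729.
Step 3: Hamming bound ⌊q^n / V_q(n,t)⌋ = ⌊729/13⌋ = 56.
Step 4: Compare |C| = 34 to 56: satisfied.
The claimed |C| lies below the Hamming bound.


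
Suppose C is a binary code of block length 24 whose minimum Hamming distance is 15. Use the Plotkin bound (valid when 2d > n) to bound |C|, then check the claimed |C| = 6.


Plotkin bound M ≤ 4; given |C| = 6 > bound (violated).

Check applicability: 2d = 30, n = 24.
2d − n = 6 > 0, so Plotkin applies.
Compute d/(2d−n) = 15/6 ≈ 2.5000.
⌊d/(2d−n)⌋ = 2.
Plotkin bound: M ≤ 2·2 = 4.
Given |C| = 6, check: VIOLATED.
This |C| is above the Plotkin bound, so no binary code with n = 24, d = 15 and 6 codewords exists.


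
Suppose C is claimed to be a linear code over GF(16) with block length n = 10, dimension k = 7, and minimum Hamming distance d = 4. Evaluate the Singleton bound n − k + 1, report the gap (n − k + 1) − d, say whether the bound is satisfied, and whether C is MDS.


Singleton RHS = n − k + 1 = 4, slack = 0, bound satisfied, MDS.

Singleton bound: d ≤ n − k + 1.
Here n = 10, k = 7, so n − k + 1 = 4.
Given d = 4, check d ≤ 4: YES.
Slack = (n − k + 1) − d = 0.
The code is MDS (slack = 0).
Description: the claimed parameters are [10, 7, 4]_16; such a code would be MDS (meets Singleton bound).


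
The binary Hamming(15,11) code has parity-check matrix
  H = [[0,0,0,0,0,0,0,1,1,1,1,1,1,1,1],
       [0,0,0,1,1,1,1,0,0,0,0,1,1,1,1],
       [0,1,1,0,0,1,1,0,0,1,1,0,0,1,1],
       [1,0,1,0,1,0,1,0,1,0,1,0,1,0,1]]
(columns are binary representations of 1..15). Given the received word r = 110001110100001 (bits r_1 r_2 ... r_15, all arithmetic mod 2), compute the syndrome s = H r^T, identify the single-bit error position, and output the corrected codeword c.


s = (1, 1, 1, 1)^T, error position = 15, corrected codeword c = 110001110100000

Compute s = H r^T mod 2 one row at a time:
  s_1 = 1 + 0 + 1 + 0 + 0 + 0 + 0 + 1 = 3 ≡ 1 (mod 2).
  s_2 = 0 + 0 + 1 + 1 + 0 + 0 + 0 + 1 = 3 ≡ 1 (mod 2).
  s_3 = 1 + 0 + 1 + 1 + 1 + 0 + 0 + 1 = 5 ≡ 1 (mod 2).
  s_4 = 1 + 0 + 0 + 1 + 0 + 0 + 0 + 1 = 3 ≡ 1 (mod 2).
s = (1, 1, 1, 1)^T — this equals column 15 of H (binary 1111), so error is at position 15.
Correct: flip bit 15 of r = 110001110100001 to get c = 110001110100000.


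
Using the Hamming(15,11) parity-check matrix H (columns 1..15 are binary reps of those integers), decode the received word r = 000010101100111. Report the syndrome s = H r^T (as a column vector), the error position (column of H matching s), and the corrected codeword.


s = (1, 1, 0, 1)^T, error position = 13, corrected codeword c = 000010101100011

Compute s = H r^T mod 2 one row at a time:
  s_1 = 0 + 1 + 1 + 0 + 0 + 1 + 1 + 1 = 5 ≡ 1 (mod 2).
  s_2 = 0 + 1 + 0 + 1 + 0 + 1 + 1 + 1 = 5 ≡ 1 (mod 2).
  s_3 = 0 + 0 + 0 + 1 + 1 + 0 + 1 + 1 = 4 ≡ 0 (mod 2).
  s_4 = 0 + 0 + 1 + 1 + 1 + 0 + 1 + 1 = 5 ≡ 1 (mod 2).
s = (1, 1, 0, 1)^T — this equals column 13 of H (binary 1101), so error is at position 13.
Correct: flip bit 13 of r = 000010101100111 to get c = 000010101100011.


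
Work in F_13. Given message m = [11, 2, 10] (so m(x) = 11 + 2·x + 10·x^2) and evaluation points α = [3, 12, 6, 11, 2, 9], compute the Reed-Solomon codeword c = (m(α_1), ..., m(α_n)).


c = [3, 6, 6, 8, 3, 7]

Message polynomial: m(x) = 11 + 2·x + 10·x^2 (mod 13).
For each evaluation point α_i, compute m(α_i) mod 13:
  α_1 = 3: Horner steps 10 → 6 → 3, so m(3) = 3.
  α_2 = 12: Horner steps 10 → 5 → 6, so m(12) = 6.
  α_3 = 6: Horner steps 10 → 10 → 6, so m(6) = 6.
  α_4 = 11: Horner steps 10 → 8 → 8, so m(11) = 8.
  α_5 = 2: Horner steps 10 → 9 → 3, so m(2) = 3.
  α_6 = 9: Horner steps 10 → 1 → 7, so m(9) = 7.
Codeword c = [3, 6, 6, 8, 3, 7] ∈ F_13^6.


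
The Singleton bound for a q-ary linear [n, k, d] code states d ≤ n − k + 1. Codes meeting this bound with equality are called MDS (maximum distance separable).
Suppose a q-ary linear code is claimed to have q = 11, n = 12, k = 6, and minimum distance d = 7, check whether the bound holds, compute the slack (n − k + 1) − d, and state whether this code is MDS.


Singleton RHS = n − k + 1 = 7, slack = 0, bound satisfied, MDS.

Singleton bound: d ≤ n − k + 1.
Here n = 12, k = 6, so n − k + 1 = 7.
Given d = 7, check d ≤ 7: YES.
Slack = (n − k + 1) − d = 0.
The code is MDS (slack = 0).
Description: the claimed parameters are [12, 6, 7]_11; such a code would be MDS (meets Singleton bound).


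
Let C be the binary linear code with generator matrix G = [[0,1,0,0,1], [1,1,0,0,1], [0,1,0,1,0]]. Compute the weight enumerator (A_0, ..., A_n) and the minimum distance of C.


Weight distribution: A_0 = 1, A_1 = 1, A_2 = 3, A_3 = 3. Minimum distance d = 1.

Enumerate all 2^3 = 8 messages m ∈ F_2^3.
For each, compute codeword c = mG in F_2^5, then tally its weight.
  m = 000 → c = 00000, weight = 0.
  m = 100 → c = 01001, weight = 2.
  m = 010 → c = 11001, weight = 3.
  m = 110 → c = 10000, weight = 1.
  m = 001 → c = 01010, weight = 2.
  m = 101 → c = 00011, weight = 2.
  m = 011 → c = 10011, weight = 3.
  m = 111 → c = 11010, weight = 3.
Tally weights:
  weight 0: 1 codewords.
  weight 1: 1 codewords.
  weight 2: 3 codewords.
  weight 3: 3 codewords.
Minimum distance d = smallest w > 0 with A_w > 0 = 1.
Sanity: Σ A_w = 8 = 2^3 = 8 ✓.


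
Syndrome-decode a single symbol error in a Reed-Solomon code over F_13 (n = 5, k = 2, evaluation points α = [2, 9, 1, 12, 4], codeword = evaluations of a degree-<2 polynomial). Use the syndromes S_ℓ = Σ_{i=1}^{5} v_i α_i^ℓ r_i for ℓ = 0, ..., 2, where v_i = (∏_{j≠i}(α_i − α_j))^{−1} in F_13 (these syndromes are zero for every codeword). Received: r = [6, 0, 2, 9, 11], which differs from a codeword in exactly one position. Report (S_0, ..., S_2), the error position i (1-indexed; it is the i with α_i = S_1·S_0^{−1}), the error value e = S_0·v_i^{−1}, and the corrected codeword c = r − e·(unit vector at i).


S = (9, 5, 10), error at position 1, error magnitude e = 1, c = [5, 0, 2, 9, 11].

Step 1: column multipliers v_i = (∏_{j≠i}(α_i − α_j))^{−1} mod 13.
  i = 1 (α = 2): (2−9)(2−1)(2−12)(2−4) = (−7)·1·(−10)·(−2) = −140 ≡ 3, so v_1 = 3^{−1} = 9 (mod 13).
  i = 2 (α = 9): (9−2)(9−1)(9−12)(9−4) = 7·8·(−3)·5 = −840 ≡ 5, so v_2 = 5^{−1} = 8 (mod 13).
  i = 3 (α = 1): (1−2)(1−9)(1−12)(1−4) = (−1)·(−8)·(−11)·(−3) = 264 ≡ 4, so v_3 = 4^{−1} = 10 (mod 13).
  i = 4 (α = 12): (12−2)(12−9)(12−1)(12−4) = 10·3·11·8 = 2640 ≡ 1, so v_4 = 1^{−1} = 1 (mod 13).
  i = 5 (α = 4): (4−2)(4−9)(4−1)(4−12) = 2·(−5)·3·(−8) = 240 ≡ 6, so v_5 = 6^{−1} = 11 (mod 13).
  v = [9, 8, 10, 1, 11].
Step 2: syndromes of r = [6, 0, 2, 9, 11] (all sums mod 13).
  S_0 = Σ v_i r_i = 9·6 + 8·0 + 10·2 + 1·9 + 11·11 = 204 ≡ 9.
  S_1 = Σ v_i α_i r_i = 9·2·6 + 8·9·0 + 10·1·2 + 1·12·9 + 11·4·11 = 720 ≡ 5.
  α_i^2 mod 13 = [4, 3, 1, 1, 3].
  S_2 = Σ v_i α_i^2 r_i = 9·4·6 + 8·3·0 + 10·1·2 + 1·1·9 + 11·3·11 = 608 ≡ 10.
  S = (9, 5, 10) ≠ 0, so r is not a codeword (an error is present).
Step 3: locate the error. For a single error e at position i, S_ℓ = v_i·e·α_i^ℓ, so α_err = S_1/S_0.
  S_0^{−1} = 9^{−1} = 3 (mod 13), so α_err = 5·3 = 15 ≡ 2 = α_1. Error position i = 1.
  Consistency check: S_2/S_1 = 10·8 = 80 ≡ 2 = α_err ✓ (single-error assumption holds).
Step 4: error magnitude e = S_0/v_1 = S_0·∏_{j≠1}(α_1 − α_j) = 9·3 = 27 ≡ 1 (mod 13).
Step 5: correct position 1: c_1 = r_1 − e = 6 − 1 ≡ 5 (mod 13). Hence c = [5, 0, 2, 9, 11].
  Check: interpolating c through the α_i gives m(x) = 12 + 3·x (degree < 2) with m(α_i) = c_i for every i, so c is indeed a codeword.


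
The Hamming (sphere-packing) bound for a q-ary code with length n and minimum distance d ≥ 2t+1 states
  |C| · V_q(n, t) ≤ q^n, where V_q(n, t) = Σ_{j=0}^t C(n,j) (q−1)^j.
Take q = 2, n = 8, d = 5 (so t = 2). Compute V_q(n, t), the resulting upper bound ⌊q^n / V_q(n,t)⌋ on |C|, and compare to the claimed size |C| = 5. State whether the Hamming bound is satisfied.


V_q(n, t) = 37, q^n = 256, Hamming bound = 6, |C| = 5 ≤ bound (satisfied).

Step 1: Compute V_q(n, t) = Σ_{j=0}^2 C(n, j) (q−1)^j.
  j = 0: C(8,0)·(1)^0 = 1·1 = 1.
  j = 1: C(8,1)·(1)^1 = 8·1 = 8.
  j = 2: C(8,2)·(1)^2 = 28·1 = 28.
  V_q(n, t) = 1 + 8 + 28 = 37.
Step 2: q^n = 2^8 = 256.
Step 3: Hamming bound ⌊q^n / V_q(n,t)⌋ = ⌊256/37⌋ = 6.
Step 4: Compare |C| = 5 to 6: satisfied.
The claimed |C| lies below the Hamming bound.


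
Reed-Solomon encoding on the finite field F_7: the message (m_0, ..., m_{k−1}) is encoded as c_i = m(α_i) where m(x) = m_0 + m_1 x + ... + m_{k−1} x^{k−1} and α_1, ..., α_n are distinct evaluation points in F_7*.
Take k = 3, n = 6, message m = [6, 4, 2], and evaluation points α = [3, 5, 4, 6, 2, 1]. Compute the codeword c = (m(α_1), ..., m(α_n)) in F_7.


c = [1, 6, 5, 4, 1, 5]

Message polynomial: m(x) = 6 + 4·x + 2·x^2 (mod 7).
For each evaluation point α_i, compute m(α_i) mod 7:
  α_1 = 3: Horner steps 2 → 3 → 1, so m(3) = 1.
  α_2 = 5: Horner steps 2 → 0 → 6, so m(5) = 6.
  α_3 = 4: Horner steps 2 → 5 → 5, so m(4) = 5.
  α_4 = 6: Horner steps 2 → 2 → 4, so m(6) = 4.
  α_5 = 2: Horner steps 2 → 1 → 1, so m(2) = 1.
  α_6 = 1: Horner steps 2 → 6 → 5, so m(1) = 5.
Codeword c = [1, 6, 5, 4, 1, 5] ∈ F_7^6.


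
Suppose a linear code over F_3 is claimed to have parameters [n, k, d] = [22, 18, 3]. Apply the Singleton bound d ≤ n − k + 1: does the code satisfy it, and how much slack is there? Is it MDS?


Singleton RHS = n − k + 1 = 5, slack = 2, bound satisfied, not MDS.

Singleton bound: d ≤ n − k + 1.
Here n = 22, k = 18, so n − k + 1 = 5.
Given d = 3, check d ≤ 5: YES.
Slack = (n − k + 1) − d = 2.
The code is NOT MDS (slack = 2 > 0).
Description: the claimed parameters are [22, 18, 3]_3; such a code would be non-MDS.


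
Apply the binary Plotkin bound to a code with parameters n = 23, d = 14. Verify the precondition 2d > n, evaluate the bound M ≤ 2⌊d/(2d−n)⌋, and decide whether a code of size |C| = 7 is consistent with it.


Plotkin bound M ≤ 4; given |C| = 7 > bound (violated).

Check applicability: 2d = 28, n = 23.
2d − n = 5 > 0, so Plotkin applies.
Compute d/(2d−n) = 14/5 ≈ 2.8000.
⌊d/(2d−n)⌋ = 2.
Plotkin bound: M ≤ 2·2 = 4.
Given |C| = 7, check: VIOLATED.
This |C| is above the Plotkin bound, so no binary code with n = 23, d = 14 and 7 codewords exists.


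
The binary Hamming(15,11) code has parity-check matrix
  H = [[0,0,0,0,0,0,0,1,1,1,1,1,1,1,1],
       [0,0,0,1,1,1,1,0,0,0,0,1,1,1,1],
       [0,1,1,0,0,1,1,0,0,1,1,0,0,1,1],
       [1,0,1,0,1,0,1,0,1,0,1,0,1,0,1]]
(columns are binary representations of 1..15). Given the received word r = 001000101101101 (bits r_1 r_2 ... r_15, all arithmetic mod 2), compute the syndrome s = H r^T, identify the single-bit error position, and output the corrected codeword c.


s = (1, 0, 0, 1)^T, error position = 9, corrected codeword c = 001000100101101

Compute s = H r^T mod 2 one row at a time:
  s_1 = 0 + 1 + 1 + 0 + 1 + 1 + 0 + 1 = 5 ≡ 1 (mod 2).
  s_2 = 0 + 0 + 0 + 1 + 1 + 1 + 0 + 1 = 4 ≡ 0 (mod 2).
  s_3 = 0 + 1 + 0 + 1 + 1 + 0 + 0 + 1 = 4 ≡ 0 (mod 2).
  s_4 = 0 + 1 + 0 + 1 + 1 + 0 + 1 + 1 = 5 ≡ 1 (mod 2).
s = (1, 0, 0, 1)^T — this equals column 9 of H (binary 1001), so error is at position 9.
Correct: flip bit 9 of r = 001000101101101 to get c = 001000100101101.


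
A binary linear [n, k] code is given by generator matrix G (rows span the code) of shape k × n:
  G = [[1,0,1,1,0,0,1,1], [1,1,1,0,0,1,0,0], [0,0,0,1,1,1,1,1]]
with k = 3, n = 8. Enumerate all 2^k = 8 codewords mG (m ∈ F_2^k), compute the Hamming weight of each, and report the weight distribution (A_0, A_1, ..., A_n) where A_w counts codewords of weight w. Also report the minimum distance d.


Weight distribution: A_0 = 1, A_2 = 1, A_4 = 2, A_5 = 3, A_7 = 1. Minimum distance d = 2.

Enumerate all 2^3 = 8 messages m ∈ F_2^3.
For each, compute codeword c = mG in F_2^8, then tally its weight.
  m = 000 → c = 00000000, weight = 0.
  m = 100 → c = 10110011, weight = 5.
  m = 010 → c = 11100100, weight = 4.
  m = 110 → c = 01010111, weight = 5.
  m = 001 → c = 00011111, weight = 5.
  m = 101 → c = 10101100, weight = 4.
  m = 011 → c = 11111011, weight = 7.
  m = 111 → c = 01001000, weight = 2.
Tally weights:
  weight 0: 1 codewords.
  weight 2: 1 codewords.
  weight 4: 2 codewords.
  weight 5: 3 codewords.
  weight 7: 1 codewords.
Minimum distance d = smallest w > 0 with A_w > 0 = 2.
Sanity: Σ A_w = 8 = 2^3 = 8 ✓.


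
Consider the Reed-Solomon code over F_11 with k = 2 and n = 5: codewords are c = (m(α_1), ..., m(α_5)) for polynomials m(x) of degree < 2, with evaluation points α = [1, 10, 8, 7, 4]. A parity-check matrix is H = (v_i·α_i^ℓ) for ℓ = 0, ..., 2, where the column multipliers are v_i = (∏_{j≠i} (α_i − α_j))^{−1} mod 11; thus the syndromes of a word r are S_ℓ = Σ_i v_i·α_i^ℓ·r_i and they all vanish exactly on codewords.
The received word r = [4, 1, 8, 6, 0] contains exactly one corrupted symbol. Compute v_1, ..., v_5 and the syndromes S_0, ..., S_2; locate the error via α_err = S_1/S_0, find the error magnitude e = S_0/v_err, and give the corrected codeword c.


S = (10, 10, 10), error at position 1, error magnitude e = 10, c = [5, 1, 8, 6, 0].

Step 1: column multipliers v_i = (∏_{j≠i}(α_i − α_j))^{−1} mod 11.
  i = 1 (α = 1): (1−10)(1−8)(1−7)(1−4) = (−9)·(−7)·(−6)·(−3) = 1134 ≡ 1, so v_1 = 1^{−1} = 1 (mod 11).
  i = 2 (α = 10): (10−1)(10−8)(10−7)(10−4) = 9·2·3·6 = 324 ≡ 5, so v_2 = 5^{−1} = 9 (mod 11).
  i = 3 (α = 8): (8−1)(8−10)(8−7)(8−4) = 7·(−2)·1·4 = −56 ≡ 10, so v_3 = 10^{−1} = 10 (mod 11).
  i = 4 (α = 7): (7−1)(7−10)(7−8)(7−4) = 6·(−3)·(−1)·3 = 54 ≡ 10, so v_4 = 10^{−1} = 10 (mod 11).
  i = 5 (α = 4): (4−1)(4−10)(4−8)(4−7) = 3·(−6)·(−4)·(−3) = −216 ≡ 4, so v_5 = 4^{−1} = 3 (mod 11).
  v = [1, 9, 10, 10, 3].
Step 2: syndromes of r = [4, 1, 8, 6, 0] (all sums mod 11).
  S_0 = Σ v_i r_i = 1·4 + 9·1 + 10·8 + 10·6 + 3·0 = 153 ≡ 10.
  S_1 = Σ v_i α_i r_i = 1·1·4 + 9·10·1 + 10·8·8 + 10·7·6 + 3·4·0 = 1154 ≡ 10.
  α_i^2 mod 11 = [1, 1, 9, 5, 5].
  S_2 = Σ v_i α_i^2 r_i = 1·1·4 + 9·1·1 + 10·9·8 + 10·5·6 + 3·5·0 = 1033 ≡ 10.
  S = (10, 10, 10) ≠ 0, so r is not a codeword (an error is present).
Step 3: locate the error. For a single error e at position i, S_ℓ = v_i·e·α_i^ℓ, so α_err = S_1/S_0.
  S_0^{−1} = 10^{−1} = 10 (mod 11), so α_err = 10·10 = 100 ≡ 1 = α_1. Error position i = 1.
  Consistency check: S_2/S_1 = 10·10 = 100 ≡ 1 = α_err ✓ (single-error assumption holds).
Step 4: error magnitude e = S_0/v_1 = S_0·∏_{j≠1}(α_1 − α_j) = 10·1 = 10 ≡ 10 (mod 11).
Step 5: correct position 1: c_1 = r_1 − e = 4 − 10 ≡ 5 (mod 11). Hence c = [5, 1, 8, 6, 0].
  Check: interpolating c through the α_i gives m(x) = 3 + 2·x (degree < 2) with m(α_i) = c_i for every i, so c is indeed a codeword.


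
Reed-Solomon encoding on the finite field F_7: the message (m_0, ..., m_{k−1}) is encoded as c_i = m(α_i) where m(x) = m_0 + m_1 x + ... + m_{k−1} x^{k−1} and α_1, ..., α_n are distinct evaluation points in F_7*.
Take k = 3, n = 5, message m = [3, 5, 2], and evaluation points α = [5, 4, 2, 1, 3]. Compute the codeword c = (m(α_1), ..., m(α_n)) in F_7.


c = [1, 6, 0, 3, 1]

Message polynomial: m(x) = 3 + 5·x + 2·x^2 (mod 7).
For each evaluation point α_i, compute m(α_i) mod 7:
  α_1 = 5: Horner steps 2 → 1 → 1, so m(5) = 1.
  α_2 = 4: Horner steps 2 → 6 → 6, so m(4) = 6.
  α_3 = 2: Horner steps 2 → 2 → 0, so m(2) = 0.
  α_4 = 1: Horner steps 2 → 0 → 3, so m(1) = 3.
  α_5 = 3: Horner steps 2 → 4 → 1, so m(3) = 1.
Codeword c = [1, 6, 0, 3, 1] ∈ F_7^5.


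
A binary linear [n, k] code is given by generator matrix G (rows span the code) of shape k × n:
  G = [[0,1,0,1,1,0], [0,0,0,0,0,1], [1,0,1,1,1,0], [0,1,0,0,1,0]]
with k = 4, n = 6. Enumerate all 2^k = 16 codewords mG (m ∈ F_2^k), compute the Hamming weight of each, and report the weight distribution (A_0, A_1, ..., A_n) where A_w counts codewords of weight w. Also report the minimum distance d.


Weight distribution: A_0 = 1, A_1 = 2, A_2 = 2, A_3 = 4, A_4 = 5, A_5 = 2. Minimum distance d = 1.

Enumerate all 2^4 = 16 messages m ∈ F_2^4.
For each, compute codeword c = mG in F_2^6, then tally its weight.
  m = 0000 → c = 000000, weight = 0.
  m = 1000 → c = 010110, weight = 3.
  m = 0100 → c = 000001, weight = 1.
  m = 1100 → c = 010111, weight = 4.
  m = 0010 → c = 101110, weight = 4.
  m = 1010 → c = 111000, weight = 3.
  m = 0110 → c = 101111, weight = 5.
  m = 1110 → c = 111001, weight = 4.
  m = 0001 → c = 010010, weight = 2.
  m = 1001 → c = 000100, weight = 1.
  m = 0101 → c = 010011, weight = 3.
  m = 1101 → c = 000101, weight = 2.
  m = 0011 → c = 111100, weight = 4.
  m = 1011 → c = 101010, weight = 3.
  m = 0111 → c = 111101, weight = 5.
  m = 1111 → c = 101011, weight = 4.
Tally weights:
  weight 0: 1 codewords.
  weight 1: 2 codewords.
  weight 2: 2 codewords.
  weight 3: 4 codewords.
  weight 4: 5 codewords.
  weight 5: 2 codewords.
Minimum distance d = smallest w > 0 with A_w > 0 = 1.
Sanity: Σ A_w = 16 = 2^4 = 16 ✓.


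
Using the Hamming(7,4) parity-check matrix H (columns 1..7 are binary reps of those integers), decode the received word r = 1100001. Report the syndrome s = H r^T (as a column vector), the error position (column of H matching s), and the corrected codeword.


s = (1, 0, 0)^T, error position = 4, corrected codeword c = 1101001

Compute s = H r^T mod 2 one row at a time:
  s_1 = 0 + 0 + 0 + 1 = 1 ≡ 1 (mod 2).
  s_2 = 1 + 0 + 0 + 1 = 2 ≡ 0 (mod 2).
  s_3 = 1 + 0 + 0 + 1 = 2 ≡ 0 (mod 2).
s = (1, 0, 0)^T — this equals column 4 of H (binary 100), so error is at position 4.
Correct: flip bit 4 of r = 1100001 to get c = 1101001.


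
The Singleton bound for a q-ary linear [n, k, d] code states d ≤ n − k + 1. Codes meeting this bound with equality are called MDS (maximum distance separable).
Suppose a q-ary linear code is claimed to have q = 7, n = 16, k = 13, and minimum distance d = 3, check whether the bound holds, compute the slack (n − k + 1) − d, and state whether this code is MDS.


Singleton RHS = n − k + 1 = 4, slack = 1, bound satisfied, not MDS.

Singleton bound: d ≤ n − k + 1.
Here n = 16, k = 13, so n − k + 1 = 4.
Given d = 3, check d ≤ 4: YES.
Slack = (n − k + 1) − d = 1.
The code is NOT MDS (slack = 1 > 0).
Description: the claimed parameters are [16, 13, 3]_7; such a code would be non-MDS.


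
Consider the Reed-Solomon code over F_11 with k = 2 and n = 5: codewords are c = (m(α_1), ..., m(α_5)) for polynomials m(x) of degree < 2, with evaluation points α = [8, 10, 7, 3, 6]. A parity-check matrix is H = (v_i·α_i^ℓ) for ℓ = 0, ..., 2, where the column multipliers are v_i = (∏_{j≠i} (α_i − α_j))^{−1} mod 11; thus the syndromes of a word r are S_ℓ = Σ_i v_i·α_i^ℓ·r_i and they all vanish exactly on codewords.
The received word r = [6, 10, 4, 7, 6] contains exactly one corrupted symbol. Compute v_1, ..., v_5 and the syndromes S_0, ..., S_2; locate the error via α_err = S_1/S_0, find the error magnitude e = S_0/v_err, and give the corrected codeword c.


S = (9, 10, 5), error at position 5, error magnitude e = 4, c = [6, 10, 4, 7, 2].

Step 1: column multipliers v_i = (∏_{j≠i}(α_i − α_j))^{−1} mod 11.
  i = 1 (α = 8): (8−10)(8−7)(8−3)(8−6) = (−2)·1·5·2 = −20 ≡ 2, so v_1 = 2^{−1} = 6 (mod 11).
  i = 2 (α = 10): (10−8)(10−7)(10−3)(10−6) = 2·3·7·4 = 168 ≡ 3, so v_2 = 3^{−1} = 4 (mod 11).
  i = 3 (α = 7): (7−8)(7−10)(7−3)(7−6) = (−1)·(−3)·4·1 = 12 ≡ 1, so v_3 = 1^{−1} = 1 (mod 11).
  i = 4 (α = 3): (3−8)(3−10)(3−7)(3−6) = (−5)·(−7)·(−4)·(−3) = 420 ≡ 2, so v_4 = 2^{−1} = 6 (mod 11).
  i = 5 (α = 6): (6−8)(6−10)(6−7)(6−3) = (−2)·(−4)·(−1)·3 = −24 ≡ 9, so v_5 = 9^{−1} = 5 (mod 11).
  v = [6, 4, 1, 6, 5].
Step 2: syndromes of r = [6, 10, 4, 7, 6] (all sums mod 11).
  S_0 = Σ v_i r_i = 6·6 + 4·10 + 1·4 + 6·7 + 5·6 = 152 ≡ 9.
  S_1 = Σ v_i α_i r_i = 6·8·6 + 4·10·10 + 1·7·4 + 6·3·7 + 5·6·6 = 1022 ≡ 10.
  α_i^2 mod 11 = [9, 1, 5, 9, 3].
  S_2 = Σ v_i α_i^2 r_i = 6·9·6 + 4·1·10 + 1·5·4 + 6·9·7 + 5·3·6 = 852 ≡ 5.
  S = (9, 10, 5) ≠ 0, so r is not a codeword (an error is present).
Step 3: locate the error. For a single error e at position i, S_ℓ = v_i·e·α_i^ℓ, so α_err = S_1/S_0.
  S_0^{−1} = 9^{−1} = 5 (mod 11), so α_err = 10·5 = 50 ≡ 6 = α_5. Error position i = 5.
  Consistency check: S_2/S_1 = 5·10 = 50 ≡ 6 = α_err ✓ (single-error assumption holds).
Step 4: error magnitude e = S_0/v_5 = S_0·∏_{j≠5}(α_5 − α_j) = 9·9 = 81 ≡ 4 (mod 11).
Step 5: correct position 5: c_5 = r_5 − e = 6 − 4 ≡ 2 (mod 11). Hence c = [6, 10, 4, 7, 2].
  Check: interpolating c through the α_i gives m(x) = 1 + 2·x (degree < 2) with m(α_i) = c_i for every i, so c is indeed a codeword.


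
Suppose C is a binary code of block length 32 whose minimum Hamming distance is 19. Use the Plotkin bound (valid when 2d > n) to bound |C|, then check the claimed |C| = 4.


Plotkin bound M ≤ 6; given |C| = 4 ≤ bound (satisfied).

Check applicability: 2d = 38, n = 32.
2d − n = 6 > 0, so Plotkin applies.
Compute d/(2d−n) = 19/6 ≈ 3.1667.
⌊d/(2d−n)⌋ = 3.
Plotkin bound: M ≤ 2·3 = 6.
Given |C| = 4, check: satisfied.
This |C| is below the Plotkin bound.


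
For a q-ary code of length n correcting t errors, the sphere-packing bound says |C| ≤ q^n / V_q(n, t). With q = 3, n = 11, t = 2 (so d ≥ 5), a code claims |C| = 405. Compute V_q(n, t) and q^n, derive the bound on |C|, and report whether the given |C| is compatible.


V_q(n, t) = 243, q^n = 177147, Hamming bound = 729, |C| = 405 ≤ bound (satisfied).

Step 1: Compute V_q(n, t) = Σ_{j=0}^2 C(n, j) (q−1)^j.
  j = 0: C(11,0)·(2)^0 = 1·1 = 1.
  j = 1: C(11,1)·(2)^1 = 11·2 = 22.
  j = 2: C(11,2)·(2)^2 = 55·4 = 220.
  V_q(n, t) = 1 + 22 + 220 = 243.
Step 2: q^n = 3^11 = 177147.
Step 3: Hamming bound ⌊q^n / V_q(n,t)⌋ = ⌊177147/243⌋ = 729.
Step 4: Compare |C| = 405 to 729: satisfied.
The claimed |C| lies below the Hamming bound.


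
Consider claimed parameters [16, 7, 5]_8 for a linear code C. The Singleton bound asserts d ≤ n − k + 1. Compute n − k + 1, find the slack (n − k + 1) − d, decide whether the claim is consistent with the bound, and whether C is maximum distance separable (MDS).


Singleton RHS = n − k + 1 = 10, slack = 5, bound satisfied, not MDS.

Singleton bound: d ≤ n − k + 1.
Here n = 16, k = 7, so n − k + 1 = 10.
Given d = 5, check d ≤ 10: YES.
Slack = (n − k + 1) − d = 5.
The code is NOT MDS (slack = 5 > 0).
Description: the claimed parameters are [16, 7, 5]_8; such a code would be non-MDS.


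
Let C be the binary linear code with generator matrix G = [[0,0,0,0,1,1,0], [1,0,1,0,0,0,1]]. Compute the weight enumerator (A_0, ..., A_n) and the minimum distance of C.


Weight distribution: A_0 = 1, A_2 = 1, A_3 = 1, A_5 = 1. Minimum distance d = 2.

Enumerate all 2^2 = 4 messages m ∈ F_2^2.
For each, compute codeword c = mG in F_2^7, then tally its weight.
  m = 00 → c = 0000000, weight = 0.
  m = 10 → c = 0000110, weight = 2.
  m = 01 → c = 1010001, weight = 3.
  m = 11 → c = 1010111, weight = 5.
Tally weights:
  weight 0: 1 codewords.
  weight 2: 1 codewords.
  weight 3: 1 codewords.
  weight 5: 1 codewords.
Minimum distance d = smallest w > 0 with A_w > 0 = 2.
Sanity: Σ A_w = 4 = 2^2 = 4 ✓.


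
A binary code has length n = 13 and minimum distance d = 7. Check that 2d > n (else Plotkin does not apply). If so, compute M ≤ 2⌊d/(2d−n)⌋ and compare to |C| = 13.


Plotkin bound M ≤ 14; given |C| = 13 ≤ bound (satisfied).

Check applicability: 2d = 14, n = 13.
2d − n = 1 > 0, so Plotkin applies.
Compute d/(2d−n) = 7/1 ≈ 7.0000.
⌊d/(2d−n)⌋ = 7.
Plotkin bound: M ≤ 2·7 = 14.
Given |C| = 13, check: satisfied.
This |C| is below the Plotkin bound.


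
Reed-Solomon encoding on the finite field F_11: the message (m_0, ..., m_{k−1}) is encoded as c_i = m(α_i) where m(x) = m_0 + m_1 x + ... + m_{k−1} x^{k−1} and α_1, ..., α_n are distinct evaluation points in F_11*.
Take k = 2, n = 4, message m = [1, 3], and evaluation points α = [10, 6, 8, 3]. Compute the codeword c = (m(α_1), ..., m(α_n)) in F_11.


c = [9, 8, 3, 10]

Message polynomial: m(x) = 1 + 3·x (mod 11).
For each evaluation point α_i, compute m(α_i) mod 11:
  α_1 = 10: Horner steps 3 → 9, so m(10) = 9.
  α_2 = 6: Horner steps 3 → 8, so m(6) = 8.
  α_3 = 8: Horner steps 3 → 3, so m(8) = 3.
  α_4 = 3: Horner steps 3 → 10, so m(3) = 10.
Codeword c = [9, 8, 3, 10] ∈ F_11^4.


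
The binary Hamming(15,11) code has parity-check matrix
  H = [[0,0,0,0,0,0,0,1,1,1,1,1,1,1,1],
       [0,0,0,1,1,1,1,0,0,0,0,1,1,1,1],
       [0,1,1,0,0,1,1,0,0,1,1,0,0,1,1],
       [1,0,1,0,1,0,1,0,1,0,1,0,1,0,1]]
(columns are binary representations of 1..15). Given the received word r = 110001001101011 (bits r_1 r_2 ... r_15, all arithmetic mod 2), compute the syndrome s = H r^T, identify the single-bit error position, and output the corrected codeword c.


s = (1, 0, 1, 1)^T, error position = 11, corrected codeword c = 110001001111011

Compute s = H r^T mod 2 one row at a time:
  s_1 = 0 + 1 + 1 + 0 + 1 + 0 + 1 + 1 = 5 ≡ 1 (mod 2).
  s_2 = 0 + 0 + 1 + 0 + 1 + 0 + 1 + 1 = 4 ≡ 0 (mod 2).
  s_3 = 1 + 0 + 1 + 0 + 1 + 0 + 1 + 1 = 5 ≡ 1 (mod 2).
  s_4 = 1 + 0 + 0 + 0 + 1 + 0 + 0 + 1 = 3 ≡ 1 (mod 2).
s = (1, 0, 1, 1)^T — this equals column 11 of H (binary 1011), so error is at position 11.
Correct: flip bit 11 of r = 110001001101011 to get c = 110001001111011.


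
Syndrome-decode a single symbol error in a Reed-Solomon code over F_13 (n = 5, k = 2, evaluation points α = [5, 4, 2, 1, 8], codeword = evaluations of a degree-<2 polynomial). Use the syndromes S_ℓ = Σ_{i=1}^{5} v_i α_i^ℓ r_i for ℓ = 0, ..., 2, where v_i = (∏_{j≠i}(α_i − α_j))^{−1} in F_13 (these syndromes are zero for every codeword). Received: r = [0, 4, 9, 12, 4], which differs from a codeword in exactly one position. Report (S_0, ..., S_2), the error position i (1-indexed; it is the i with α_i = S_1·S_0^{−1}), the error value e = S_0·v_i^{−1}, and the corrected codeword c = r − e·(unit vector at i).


S = (6, 11, 5), error at position 2, error magnitude e = 1, c = [0, 3, 9, 12, 4].

Step 1: column multipliers v_i = (∏_{j≠i}(α_i − α_j))^{−1} mod 13.
  i = 1 (α = 5): (5−4)(5−2)(5−1)(5−8) = 1·3·4·(−3) = −36 ≡ 3, so v_1 = 3^{−1} = 9 (mod 13).
  i = 2 (α = 4): (4−5)(4−2)(4−1)(4−8) = (−1)·2·3·(−4) = 24 ≡ 11, so v_2 = 11^{−1} = 6 (mod 13).
  i = 3 (α = 2): (2−5)(2−4)(2−1)(2−8) = (−3)·(−2)·1·(−6) = −36 ≡ 3, so v_3 = 3^{−1} = 9 (mod 13).
  i = 4 (α = 1): (1−5)(1−4)(1−2)(1−8) = (−4)·(−3)·(−1)·(−7) = 84 ≡ 6, so v_4 = 6^{−1} = 11 (mod 13).
  i = 5 (α = 8): (8−5)(8−4)(8−2)(8−1) = 3·4·6·7 = 504 ≡ 10, so v_5 = 10^{−1} = 4 (mod 13).
  v = [9, 6, 9, 11, 4].
Step 2: syndromes of r = [0, 4, 9, 12, 4] (all sums mod 13).
  S_0 = Σ v_i r_i = 9·0 + 6·4 + 9·9 + 11·12 + 4·4 = 253 ≡ 6.
  S_1 = Σ v_i α_i r_i = 9·5·0 + 6·4·4 + 9·2·9 + 11·1·12 + 4·8·4 = 518 ≡ 11.
  α_i^2 mod 13 = [12, 3, 4, 1, 12].
  S_2 = Σ v_i α_i^2 r_i = 9·12·0 + 6·3·4 + 9·4·9 + 11·1·12 + 4·12·4 = 720 ≡ 5.
  S = (6, 11, 5) ≠ 0, so r is not a codeword (an error is present).
Step 3: locate the error. For a single error e at position i, S_ℓ = v_i·e·α_i^ℓ, so α_err = S_1/S_0.
  S_0^{−1} = 6^{−1} = 11 (mod 13), so α_err = 11·11 = 121 ≡ 4 = α_2. Error position i = 2.
  Consistency check: S_2/S_1 = 5·6 = 30 ≡ 4 = α_err ✓ (single-error assumption holds).
Step 4: error magnitude e = S_0/v_2 = S_0·∏_{j≠2}(α_2 − α_j) = 6·11 = 66 ≡ 1 (mod 13).
Step 5: correct position 2: c_2 = r_2 − e = 4 − 1 ≡ 3 (mod 13). Hence c = [0, 3, 9, 12, 4].
  Check: interpolating c through the α_i gives m(x) = 2 + 10·x (degree < 2) with m(α_i) = c_i for every i, so c is indeed a codeword.


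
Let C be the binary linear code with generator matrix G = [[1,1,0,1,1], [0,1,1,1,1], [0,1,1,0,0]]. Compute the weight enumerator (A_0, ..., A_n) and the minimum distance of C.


Weight distribution: A_0 = 1, A_2 = 4, A_4 = 3. Minimum distance d = 2.

Enumerate all 2^3 = 8 messages m ∈ F_2^3.
For each, compute codeword c = mG in F_2^5, then tally its weight.
  m = 000 → c = 00000, weight = 0.
  m = 100 → c = 11011, weight = 4.
  m = 010 → c = 01111, weight = 4.
  m = 110 → c = 10100, weight = 2.
  m = 001 → c = 01100, weight = 2.
  m = 101 → c = 10111, weight = 4.
  m = 011 → c = 00011, weight = 2.
  m = 111 → c = 11000, weight = 2.
Tally weights:
  weight 0: 1 codewords.
  weight 2: 4 codewords.
  weight 4: 3 codewords.
Minimum distance d = smallest w > 0 with A_w > 0 = 2.
Sanity: Σ A_w = 8 = 2^3 = 8 ✓.


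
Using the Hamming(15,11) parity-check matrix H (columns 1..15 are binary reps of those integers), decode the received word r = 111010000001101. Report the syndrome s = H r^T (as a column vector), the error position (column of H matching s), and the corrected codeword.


s = (1, 0, 1, 1)^T, error position = 11, corrected codeword c = 111010000011101

Compute s = H r^T mod 2 one row at a time:
  s_1 = 0 + 0 + 0 + 0 + 1 + 1 + 0 + 1 = 3 ≡ 1 (mod 2).
  s_2 = 0 + 1 + 0 + 0 + 1 + 1 + 0 + 1 = 4 ≡ 0 (mod 2).
  s_3 = 1 + 1 + 0 + 0 + 0 + 0 + 0 + 1 = 3 ≡ 1 (mod 2).
  s_4 = 1 + 1 + 1 + 0 + 0 + 0 + 1 + 1 = 5 ≡ 1 (mod 2).
s = (1, 0, 1, 1)^T — this equals column 11 of H (binary 1011), so error is at position 11.
Correct: flip bit 11 of r = 111010000001101 to get c = 111010000011101.


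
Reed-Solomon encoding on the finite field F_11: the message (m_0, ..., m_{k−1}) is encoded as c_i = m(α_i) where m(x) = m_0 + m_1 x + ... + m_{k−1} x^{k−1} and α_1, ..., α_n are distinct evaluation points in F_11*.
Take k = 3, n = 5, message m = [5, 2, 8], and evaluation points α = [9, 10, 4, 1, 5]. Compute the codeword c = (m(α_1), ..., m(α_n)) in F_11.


c = [0, 0, 9, 4, 6]

Message polynomial: m(x) = 5 + 2·x + 8·x^2 (mod 11).
For each evaluation point α_i, compute m(α_i) mod 11:
  α_1 = 9: Horner steps 8 → 8 → 0, so m(9) = 0.
  α_2 = 10: Horner steps 8 → 5 → 0, so m(10) = 0.
  α_3 = 4: Horner steps 8 → 1 → 9, so m(4) = 9.
  α_4 = 1: Horner steps 8 → 10 → 4, so m(1) = 4.
  α_5 = 5: Horner steps 8 → 9 → 6, so m(5) = 6.
Codeword c = [0, 0, 9, 4, 6] ∈ F_11^5.
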